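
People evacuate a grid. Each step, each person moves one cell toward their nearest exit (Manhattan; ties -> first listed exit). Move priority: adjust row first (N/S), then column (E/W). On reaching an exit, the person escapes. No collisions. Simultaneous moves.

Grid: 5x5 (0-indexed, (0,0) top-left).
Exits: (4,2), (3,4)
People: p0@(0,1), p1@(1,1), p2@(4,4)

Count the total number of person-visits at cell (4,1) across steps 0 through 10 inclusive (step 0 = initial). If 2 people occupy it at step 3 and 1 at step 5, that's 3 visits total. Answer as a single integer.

Step 0: p0@(0,1) p1@(1,1) p2@(4,4) -> at (4,1): 0 [-], cum=0
Step 1: p0@(1,1) p1@(2,1) p2@ESC -> at (4,1): 0 [-], cum=0
Step 2: p0@(2,1) p1@(3,1) p2@ESC -> at (4,1): 0 [-], cum=0
Step 3: p0@(3,1) p1@(4,1) p2@ESC -> at (4,1): 1 [p1], cum=1
Step 4: p0@(4,1) p1@ESC p2@ESC -> at (4,1): 1 [p0], cum=2
Step 5: p0@ESC p1@ESC p2@ESC -> at (4,1): 0 [-], cum=2
Total visits = 2

Answer: 2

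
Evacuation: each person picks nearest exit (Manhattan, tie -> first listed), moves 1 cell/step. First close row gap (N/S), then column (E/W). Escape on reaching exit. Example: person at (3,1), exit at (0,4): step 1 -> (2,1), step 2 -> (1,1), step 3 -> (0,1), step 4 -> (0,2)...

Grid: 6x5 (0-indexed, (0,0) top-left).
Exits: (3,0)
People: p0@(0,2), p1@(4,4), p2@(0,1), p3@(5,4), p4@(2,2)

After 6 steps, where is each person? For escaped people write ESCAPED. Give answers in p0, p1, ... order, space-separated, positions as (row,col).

Step 1: p0:(0,2)->(1,2) | p1:(4,4)->(3,4) | p2:(0,1)->(1,1) | p3:(5,4)->(4,4) | p4:(2,2)->(3,2)
Step 2: p0:(1,2)->(2,2) | p1:(3,4)->(3,3) | p2:(1,1)->(2,1) | p3:(4,4)->(3,4) | p4:(3,2)->(3,1)
Step 3: p0:(2,2)->(3,2) | p1:(3,3)->(3,2) | p2:(2,1)->(3,1) | p3:(3,4)->(3,3) | p4:(3,1)->(3,0)->EXIT
Step 4: p0:(3,2)->(3,1) | p1:(3,2)->(3,1) | p2:(3,1)->(3,0)->EXIT | p3:(3,3)->(3,2) | p4:escaped
Step 5: p0:(3,1)->(3,0)->EXIT | p1:(3,1)->(3,0)->EXIT | p2:escaped | p3:(3,2)->(3,1) | p4:escaped
Step 6: p0:escaped | p1:escaped | p2:escaped | p3:(3,1)->(3,0)->EXIT | p4:escaped

ESCAPED ESCAPED ESCAPED ESCAPED ESCAPED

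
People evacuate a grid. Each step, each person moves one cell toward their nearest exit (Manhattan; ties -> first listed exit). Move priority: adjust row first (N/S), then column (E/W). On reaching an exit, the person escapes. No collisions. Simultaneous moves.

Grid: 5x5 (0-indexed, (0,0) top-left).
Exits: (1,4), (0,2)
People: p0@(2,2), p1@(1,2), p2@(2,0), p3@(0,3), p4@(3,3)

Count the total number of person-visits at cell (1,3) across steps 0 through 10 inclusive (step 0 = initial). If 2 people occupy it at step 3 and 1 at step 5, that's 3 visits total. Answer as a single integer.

Answer: 1

Derivation:
Step 0: p0@(2,2) p1@(1,2) p2@(2,0) p3@(0,3) p4@(3,3) -> at (1,3): 0 [-], cum=0
Step 1: p0@(1,2) p1@ESC p2@(1,0) p3@ESC p4@(2,3) -> at (1,3): 0 [-], cum=0
Step 2: p0@ESC p1@ESC p2@(0,0) p3@ESC p4@(1,3) -> at (1,3): 1 [p4], cum=1
Step 3: p0@ESC p1@ESC p2@(0,1) p3@ESC p4@ESC -> at (1,3): 0 [-], cum=1
Step 4: p0@ESC p1@ESC p2@ESC p3@ESC p4@ESC -> at (1,3): 0 [-], cum=1
Total visits = 1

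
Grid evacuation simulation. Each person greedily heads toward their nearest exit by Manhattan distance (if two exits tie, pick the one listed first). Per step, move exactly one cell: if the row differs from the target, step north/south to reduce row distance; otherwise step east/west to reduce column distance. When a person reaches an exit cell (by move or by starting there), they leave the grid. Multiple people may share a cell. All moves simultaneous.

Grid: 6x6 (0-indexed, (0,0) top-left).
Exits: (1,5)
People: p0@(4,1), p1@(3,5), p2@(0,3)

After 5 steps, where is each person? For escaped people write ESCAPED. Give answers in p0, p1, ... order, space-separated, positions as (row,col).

Step 1: p0:(4,1)->(3,1) | p1:(3,5)->(2,5) | p2:(0,3)->(1,3)
Step 2: p0:(3,1)->(2,1) | p1:(2,5)->(1,5)->EXIT | p2:(1,3)->(1,4)
Step 3: p0:(2,1)->(1,1) | p1:escaped | p2:(1,4)->(1,5)->EXIT
Step 4: p0:(1,1)->(1,2) | p1:escaped | p2:escaped
Step 5: p0:(1,2)->(1,3) | p1:escaped | p2:escaped

(1,3) ESCAPED ESCAPED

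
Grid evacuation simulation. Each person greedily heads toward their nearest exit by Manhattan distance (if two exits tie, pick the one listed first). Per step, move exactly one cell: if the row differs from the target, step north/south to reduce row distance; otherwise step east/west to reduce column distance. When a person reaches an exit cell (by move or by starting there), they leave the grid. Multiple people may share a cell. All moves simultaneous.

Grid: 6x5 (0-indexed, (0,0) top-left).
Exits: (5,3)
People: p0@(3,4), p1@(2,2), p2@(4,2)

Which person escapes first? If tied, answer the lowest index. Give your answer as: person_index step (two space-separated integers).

Answer: 2 2

Derivation:
Step 1: p0:(3,4)->(4,4) | p1:(2,2)->(3,2) | p2:(4,2)->(5,2)
Step 2: p0:(4,4)->(5,4) | p1:(3,2)->(4,2) | p2:(5,2)->(5,3)->EXIT
Step 3: p0:(5,4)->(5,3)->EXIT | p1:(4,2)->(5,2) | p2:escaped
Step 4: p0:escaped | p1:(5,2)->(5,3)->EXIT | p2:escaped
Exit steps: [3, 4, 2]
First to escape: p2 at step 2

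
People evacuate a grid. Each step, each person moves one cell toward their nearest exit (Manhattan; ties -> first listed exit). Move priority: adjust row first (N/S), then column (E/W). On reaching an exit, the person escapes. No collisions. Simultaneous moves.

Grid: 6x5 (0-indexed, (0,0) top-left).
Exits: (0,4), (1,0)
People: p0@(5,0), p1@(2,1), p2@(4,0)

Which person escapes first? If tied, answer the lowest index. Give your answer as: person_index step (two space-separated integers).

Step 1: p0:(5,0)->(4,0) | p1:(2,1)->(1,1) | p2:(4,0)->(3,0)
Step 2: p0:(4,0)->(3,0) | p1:(1,1)->(1,0)->EXIT | p2:(3,0)->(2,0)
Step 3: p0:(3,0)->(2,0) | p1:escaped | p2:(2,0)->(1,0)->EXIT
Step 4: p0:(2,0)->(1,0)->EXIT | p1:escaped | p2:escaped
Exit steps: [4, 2, 3]
First to escape: p1 at step 2

Answer: 1 2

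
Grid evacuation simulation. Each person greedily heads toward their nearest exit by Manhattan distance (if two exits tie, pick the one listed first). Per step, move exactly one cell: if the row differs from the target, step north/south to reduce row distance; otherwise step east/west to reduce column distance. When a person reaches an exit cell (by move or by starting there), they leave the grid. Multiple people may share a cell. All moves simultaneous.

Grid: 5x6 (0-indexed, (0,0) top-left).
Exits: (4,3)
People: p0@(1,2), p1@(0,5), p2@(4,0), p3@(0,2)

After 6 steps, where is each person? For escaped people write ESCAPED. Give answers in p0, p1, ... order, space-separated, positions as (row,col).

Step 1: p0:(1,2)->(2,2) | p1:(0,5)->(1,5) | p2:(4,0)->(4,1) | p3:(0,2)->(1,2)
Step 2: p0:(2,2)->(3,2) | p1:(1,5)->(2,5) | p2:(4,1)->(4,2) | p3:(1,2)->(2,2)
Step 3: p0:(3,2)->(4,2) | p1:(2,5)->(3,5) | p2:(4,2)->(4,3)->EXIT | p3:(2,2)->(3,2)
Step 4: p0:(4,2)->(4,3)->EXIT | p1:(3,5)->(4,5) | p2:escaped | p3:(3,2)->(4,2)
Step 5: p0:escaped | p1:(4,5)->(4,4) | p2:escaped | p3:(4,2)->(4,3)->EXIT
Step 6: p0:escaped | p1:(4,4)->(4,3)->EXIT | p2:escaped | p3:escaped

ESCAPED ESCAPED ESCAPED ESCAPED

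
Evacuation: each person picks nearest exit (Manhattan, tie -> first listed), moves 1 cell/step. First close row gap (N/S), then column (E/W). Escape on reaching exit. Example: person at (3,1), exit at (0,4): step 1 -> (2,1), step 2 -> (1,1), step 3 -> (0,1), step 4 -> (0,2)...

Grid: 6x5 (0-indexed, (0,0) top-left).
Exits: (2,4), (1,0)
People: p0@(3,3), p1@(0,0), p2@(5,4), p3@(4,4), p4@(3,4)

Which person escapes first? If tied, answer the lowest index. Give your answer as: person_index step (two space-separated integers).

Step 1: p0:(3,3)->(2,3) | p1:(0,0)->(1,0)->EXIT | p2:(5,4)->(4,4) | p3:(4,4)->(3,4) | p4:(3,4)->(2,4)->EXIT
Step 2: p0:(2,3)->(2,4)->EXIT | p1:escaped | p2:(4,4)->(3,4) | p3:(3,4)->(2,4)->EXIT | p4:escaped
Step 3: p0:escaped | p1:escaped | p2:(3,4)->(2,4)->EXIT | p3:escaped | p4:escaped
Exit steps: [2, 1, 3, 2, 1]
First to escape: p1 at step 1

Answer: 1 1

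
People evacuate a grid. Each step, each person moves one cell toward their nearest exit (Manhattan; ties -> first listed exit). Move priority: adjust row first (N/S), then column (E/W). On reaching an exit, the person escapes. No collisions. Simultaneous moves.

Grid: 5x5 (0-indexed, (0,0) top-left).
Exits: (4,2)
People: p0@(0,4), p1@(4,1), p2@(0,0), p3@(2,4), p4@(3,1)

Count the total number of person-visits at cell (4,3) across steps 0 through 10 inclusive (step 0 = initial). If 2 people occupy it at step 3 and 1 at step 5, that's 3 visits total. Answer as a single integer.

Step 0: p0@(0,4) p1@(4,1) p2@(0,0) p3@(2,4) p4@(3,1) -> at (4,3): 0 [-], cum=0
Step 1: p0@(1,4) p1@ESC p2@(1,0) p3@(3,4) p4@(4,1) -> at (4,3): 0 [-], cum=0
Step 2: p0@(2,4) p1@ESC p2@(2,0) p3@(4,4) p4@ESC -> at (4,3): 0 [-], cum=0
Step 3: p0@(3,4) p1@ESC p2@(3,0) p3@(4,3) p4@ESC -> at (4,3): 1 [p3], cum=1
Step 4: p0@(4,4) p1@ESC p2@(4,0) p3@ESC p4@ESC -> at (4,3): 0 [-], cum=1
Step 5: p0@(4,3) p1@ESC p2@(4,1) p3@ESC p4@ESC -> at (4,3): 1 [p0], cum=2
Step 6: p0@ESC p1@ESC p2@ESC p3@ESC p4@ESC -> at (4,3): 0 [-], cum=2
Total visits = 2

Answer: 2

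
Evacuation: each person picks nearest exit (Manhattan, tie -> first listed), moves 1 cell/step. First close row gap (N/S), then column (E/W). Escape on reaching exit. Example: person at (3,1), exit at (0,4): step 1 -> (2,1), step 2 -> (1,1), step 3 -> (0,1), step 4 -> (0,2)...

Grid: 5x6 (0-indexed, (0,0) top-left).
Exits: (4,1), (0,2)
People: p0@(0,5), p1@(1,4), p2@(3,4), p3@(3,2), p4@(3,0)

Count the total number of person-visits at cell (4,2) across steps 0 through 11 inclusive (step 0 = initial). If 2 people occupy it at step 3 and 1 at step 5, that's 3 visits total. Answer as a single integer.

Answer: 2

Derivation:
Step 0: p0@(0,5) p1@(1,4) p2@(3,4) p3@(3,2) p4@(3,0) -> at (4,2): 0 [-], cum=0
Step 1: p0@(0,4) p1@(0,4) p2@(4,4) p3@(4,2) p4@(4,0) -> at (4,2): 1 [p3], cum=1
Step 2: p0@(0,3) p1@(0,3) p2@(4,3) p3@ESC p4@ESC -> at (4,2): 0 [-], cum=1
Step 3: p0@ESC p1@ESC p2@(4,2) p3@ESC p4@ESC -> at (4,2): 1 [p2], cum=2
Step 4: p0@ESC p1@ESC p2@ESC p3@ESC p4@ESC -> at (4,2): 0 [-], cum=2
Total visits = 2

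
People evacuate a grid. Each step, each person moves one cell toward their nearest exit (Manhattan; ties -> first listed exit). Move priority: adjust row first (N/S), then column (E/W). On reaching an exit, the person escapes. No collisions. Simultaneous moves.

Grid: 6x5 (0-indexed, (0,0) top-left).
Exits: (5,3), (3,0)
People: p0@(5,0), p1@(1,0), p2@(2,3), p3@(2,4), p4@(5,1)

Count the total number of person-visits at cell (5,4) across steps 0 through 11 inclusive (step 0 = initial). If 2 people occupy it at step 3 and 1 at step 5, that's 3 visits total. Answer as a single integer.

Answer: 1

Derivation:
Step 0: p0@(5,0) p1@(1,0) p2@(2,3) p3@(2,4) p4@(5,1) -> at (5,4): 0 [-], cum=0
Step 1: p0@(4,0) p1@(2,0) p2@(3,3) p3@(3,4) p4@(5,2) -> at (5,4): 0 [-], cum=0
Step 2: p0@ESC p1@ESC p2@(4,3) p3@(4,4) p4@ESC -> at (5,4): 0 [-], cum=0
Step 3: p0@ESC p1@ESC p2@ESC p3@(5,4) p4@ESC -> at (5,4): 1 [p3], cum=1
Step 4: p0@ESC p1@ESC p2@ESC p3@ESC p4@ESC -> at (5,4): 0 [-], cum=1
Total visits = 1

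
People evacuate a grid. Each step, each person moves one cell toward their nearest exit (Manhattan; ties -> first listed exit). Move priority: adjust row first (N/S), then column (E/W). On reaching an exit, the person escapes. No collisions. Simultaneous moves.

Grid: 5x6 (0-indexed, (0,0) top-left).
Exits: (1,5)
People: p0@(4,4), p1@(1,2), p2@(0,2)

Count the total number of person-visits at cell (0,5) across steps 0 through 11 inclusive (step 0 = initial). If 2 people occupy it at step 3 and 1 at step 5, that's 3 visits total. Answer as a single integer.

Step 0: p0@(4,4) p1@(1,2) p2@(0,2) -> at (0,5): 0 [-], cum=0
Step 1: p0@(3,4) p1@(1,3) p2@(1,2) -> at (0,5): 0 [-], cum=0
Step 2: p0@(2,4) p1@(1,4) p2@(1,3) -> at (0,5): 0 [-], cum=0
Step 3: p0@(1,4) p1@ESC p2@(1,4) -> at (0,5): 0 [-], cum=0
Step 4: p0@ESC p1@ESC p2@ESC -> at (0,5): 0 [-], cum=0
Total visits = 0

Answer: 0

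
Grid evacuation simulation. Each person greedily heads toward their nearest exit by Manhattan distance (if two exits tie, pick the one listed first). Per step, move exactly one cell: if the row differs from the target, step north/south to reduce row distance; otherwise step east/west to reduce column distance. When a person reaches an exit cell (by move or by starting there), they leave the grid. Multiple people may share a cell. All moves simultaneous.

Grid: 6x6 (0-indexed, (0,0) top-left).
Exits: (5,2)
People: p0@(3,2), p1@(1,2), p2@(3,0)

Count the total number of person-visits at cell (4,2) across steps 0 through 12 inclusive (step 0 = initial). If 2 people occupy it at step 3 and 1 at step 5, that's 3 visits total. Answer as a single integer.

Step 0: p0@(3,2) p1@(1,2) p2@(3,0) -> at (4,2): 0 [-], cum=0
Step 1: p0@(4,2) p1@(2,2) p2@(4,0) -> at (4,2): 1 [p0], cum=1
Step 2: p0@ESC p1@(3,2) p2@(5,0) -> at (4,2): 0 [-], cum=1
Step 3: p0@ESC p1@(4,2) p2@(5,1) -> at (4,2): 1 [p1], cum=2
Step 4: p0@ESC p1@ESC p2@ESC -> at (4,2): 0 [-], cum=2
Total visits = 2

Answer: 2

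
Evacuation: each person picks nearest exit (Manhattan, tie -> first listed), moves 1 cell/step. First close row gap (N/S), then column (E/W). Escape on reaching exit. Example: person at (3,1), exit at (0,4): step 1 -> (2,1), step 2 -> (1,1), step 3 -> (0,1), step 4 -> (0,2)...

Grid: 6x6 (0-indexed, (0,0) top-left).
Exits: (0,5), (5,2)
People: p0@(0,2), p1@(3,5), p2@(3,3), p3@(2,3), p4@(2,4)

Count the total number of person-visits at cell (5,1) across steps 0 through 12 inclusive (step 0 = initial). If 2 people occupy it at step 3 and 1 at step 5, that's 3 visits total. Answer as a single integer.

Answer: 0

Derivation:
Step 0: p0@(0,2) p1@(3,5) p2@(3,3) p3@(2,3) p4@(2,4) -> at (5,1): 0 [-], cum=0
Step 1: p0@(0,3) p1@(2,5) p2@(4,3) p3@(1,3) p4@(1,4) -> at (5,1): 0 [-], cum=0
Step 2: p0@(0,4) p1@(1,5) p2@(5,3) p3@(0,3) p4@(0,4) -> at (5,1): 0 [-], cum=0
Step 3: p0@ESC p1@ESC p2@ESC p3@(0,4) p4@ESC -> at (5,1): 0 [-], cum=0
Step 4: p0@ESC p1@ESC p2@ESC p3@ESC p4@ESC -> at (5,1): 0 [-], cum=0
Total visits = 0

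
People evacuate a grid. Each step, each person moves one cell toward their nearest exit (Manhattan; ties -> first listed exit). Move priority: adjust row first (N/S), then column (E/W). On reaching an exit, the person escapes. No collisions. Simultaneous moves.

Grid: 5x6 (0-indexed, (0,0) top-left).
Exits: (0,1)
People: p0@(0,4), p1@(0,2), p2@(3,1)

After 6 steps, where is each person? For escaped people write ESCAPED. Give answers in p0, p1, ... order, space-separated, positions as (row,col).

Step 1: p0:(0,4)->(0,3) | p1:(0,2)->(0,1)->EXIT | p2:(3,1)->(2,1)
Step 2: p0:(0,3)->(0,2) | p1:escaped | p2:(2,1)->(1,1)
Step 3: p0:(0,2)->(0,1)->EXIT | p1:escaped | p2:(1,1)->(0,1)->EXIT

ESCAPED ESCAPED ESCAPED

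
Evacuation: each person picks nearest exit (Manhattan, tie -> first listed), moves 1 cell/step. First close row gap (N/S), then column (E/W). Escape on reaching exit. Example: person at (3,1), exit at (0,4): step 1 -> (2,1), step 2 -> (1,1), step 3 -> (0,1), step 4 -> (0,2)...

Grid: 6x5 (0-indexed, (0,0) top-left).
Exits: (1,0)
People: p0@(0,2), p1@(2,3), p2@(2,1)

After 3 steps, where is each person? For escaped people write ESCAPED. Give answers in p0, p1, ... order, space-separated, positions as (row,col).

Step 1: p0:(0,2)->(1,2) | p1:(2,3)->(1,3) | p2:(2,1)->(1,1)
Step 2: p0:(1,2)->(1,1) | p1:(1,3)->(1,2) | p2:(1,1)->(1,0)->EXIT
Step 3: p0:(1,1)->(1,0)->EXIT | p1:(1,2)->(1,1) | p2:escaped

ESCAPED (1,1) ESCAPED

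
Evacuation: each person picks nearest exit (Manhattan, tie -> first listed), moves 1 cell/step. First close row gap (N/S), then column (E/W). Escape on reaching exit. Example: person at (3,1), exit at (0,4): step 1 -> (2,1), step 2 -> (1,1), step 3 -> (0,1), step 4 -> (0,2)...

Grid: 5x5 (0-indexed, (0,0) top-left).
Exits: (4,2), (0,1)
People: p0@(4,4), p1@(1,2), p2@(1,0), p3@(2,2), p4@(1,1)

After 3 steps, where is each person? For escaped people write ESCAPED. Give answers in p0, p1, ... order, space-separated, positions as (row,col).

Step 1: p0:(4,4)->(4,3) | p1:(1,2)->(0,2) | p2:(1,0)->(0,0) | p3:(2,2)->(3,2) | p4:(1,1)->(0,1)->EXIT
Step 2: p0:(4,3)->(4,2)->EXIT | p1:(0,2)->(0,1)->EXIT | p2:(0,0)->(0,1)->EXIT | p3:(3,2)->(4,2)->EXIT | p4:escaped

ESCAPED ESCAPED ESCAPED ESCAPED ESCAPED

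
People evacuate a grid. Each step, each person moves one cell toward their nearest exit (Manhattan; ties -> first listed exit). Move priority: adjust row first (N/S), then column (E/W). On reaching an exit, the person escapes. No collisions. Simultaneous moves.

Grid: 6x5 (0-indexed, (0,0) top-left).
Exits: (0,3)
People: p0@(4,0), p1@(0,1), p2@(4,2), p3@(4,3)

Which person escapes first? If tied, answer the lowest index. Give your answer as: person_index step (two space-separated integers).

Answer: 1 2

Derivation:
Step 1: p0:(4,0)->(3,0) | p1:(0,1)->(0,2) | p2:(4,2)->(3,2) | p3:(4,3)->(3,3)
Step 2: p0:(3,0)->(2,0) | p1:(0,2)->(0,3)->EXIT | p2:(3,2)->(2,2) | p3:(3,3)->(2,3)
Step 3: p0:(2,0)->(1,0) | p1:escaped | p2:(2,2)->(1,2) | p3:(2,3)->(1,3)
Step 4: p0:(1,0)->(0,0) | p1:escaped | p2:(1,2)->(0,2) | p3:(1,3)->(0,3)->EXIT
Step 5: p0:(0,0)->(0,1) | p1:escaped | p2:(0,2)->(0,3)->EXIT | p3:escaped
Step 6: p0:(0,1)->(0,2) | p1:escaped | p2:escaped | p3:escaped
Step 7: p0:(0,2)->(0,3)->EXIT | p1:escaped | p2:escaped | p3:escaped
Exit steps: [7, 2, 5, 4]
First to escape: p1 at step 2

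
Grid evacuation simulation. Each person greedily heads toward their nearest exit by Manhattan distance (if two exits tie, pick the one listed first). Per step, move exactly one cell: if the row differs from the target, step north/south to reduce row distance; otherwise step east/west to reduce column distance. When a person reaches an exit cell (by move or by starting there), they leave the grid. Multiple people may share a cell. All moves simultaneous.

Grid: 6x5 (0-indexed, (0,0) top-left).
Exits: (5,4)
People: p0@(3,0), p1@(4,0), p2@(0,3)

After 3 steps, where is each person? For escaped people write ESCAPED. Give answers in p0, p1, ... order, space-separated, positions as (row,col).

Step 1: p0:(3,0)->(4,0) | p1:(4,0)->(5,0) | p2:(0,3)->(1,3)
Step 2: p0:(4,0)->(5,0) | p1:(5,0)->(5,1) | p2:(1,3)->(2,3)
Step 3: p0:(5,0)->(5,1) | p1:(5,1)->(5,2) | p2:(2,3)->(3,3)

(5,1) (5,2) (3,3)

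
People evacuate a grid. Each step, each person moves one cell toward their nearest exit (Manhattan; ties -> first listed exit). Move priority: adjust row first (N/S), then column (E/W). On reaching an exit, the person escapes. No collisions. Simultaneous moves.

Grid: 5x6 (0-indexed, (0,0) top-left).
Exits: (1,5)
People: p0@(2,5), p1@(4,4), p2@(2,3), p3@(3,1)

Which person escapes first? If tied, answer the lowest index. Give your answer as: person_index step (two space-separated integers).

Step 1: p0:(2,5)->(1,5)->EXIT | p1:(4,4)->(3,4) | p2:(2,3)->(1,3) | p3:(3,1)->(2,1)
Step 2: p0:escaped | p1:(3,4)->(2,4) | p2:(1,3)->(1,4) | p3:(2,1)->(1,1)
Step 3: p0:escaped | p1:(2,4)->(1,4) | p2:(1,4)->(1,5)->EXIT | p3:(1,1)->(1,2)
Step 4: p0:escaped | p1:(1,4)->(1,5)->EXIT | p2:escaped | p3:(1,2)->(1,3)
Step 5: p0:escaped | p1:escaped | p2:escaped | p3:(1,3)->(1,4)
Step 6: p0:escaped | p1:escaped | p2:escaped | p3:(1,4)->(1,5)->EXIT
Exit steps: [1, 4, 3, 6]
First to escape: p0 at step 1

Answer: 0 1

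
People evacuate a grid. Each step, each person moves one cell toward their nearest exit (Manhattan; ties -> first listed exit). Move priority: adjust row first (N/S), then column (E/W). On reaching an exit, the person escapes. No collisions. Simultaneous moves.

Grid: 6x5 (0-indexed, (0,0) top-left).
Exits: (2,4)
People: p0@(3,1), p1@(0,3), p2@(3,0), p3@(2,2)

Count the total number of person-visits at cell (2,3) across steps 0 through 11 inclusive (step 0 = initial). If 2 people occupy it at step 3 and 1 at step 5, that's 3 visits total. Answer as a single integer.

Answer: 4

Derivation:
Step 0: p0@(3,1) p1@(0,3) p2@(3,0) p3@(2,2) -> at (2,3): 0 [-], cum=0
Step 1: p0@(2,1) p1@(1,3) p2@(2,0) p3@(2,3) -> at (2,3): 1 [p3], cum=1
Step 2: p0@(2,2) p1@(2,3) p2@(2,1) p3@ESC -> at (2,3): 1 [p1], cum=2
Step 3: p0@(2,3) p1@ESC p2@(2,2) p3@ESC -> at (2,3): 1 [p0], cum=3
Step 4: p0@ESC p1@ESC p2@(2,3) p3@ESC -> at (2,3): 1 [p2], cum=4
Step 5: p0@ESC p1@ESC p2@ESC p3@ESC -> at (2,3): 0 [-], cum=4
Total visits = 4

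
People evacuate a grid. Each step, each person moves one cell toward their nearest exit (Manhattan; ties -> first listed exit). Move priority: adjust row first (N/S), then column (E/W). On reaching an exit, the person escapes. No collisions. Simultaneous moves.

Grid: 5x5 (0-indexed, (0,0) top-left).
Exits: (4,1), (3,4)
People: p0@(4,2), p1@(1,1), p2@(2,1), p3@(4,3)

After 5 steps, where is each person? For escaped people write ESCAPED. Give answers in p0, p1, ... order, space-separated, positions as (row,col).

Step 1: p0:(4,2)->(4,1)->EXIT | p1:(1,1)->(2,1) | p2:(2,1)->(3,1) | p3:(4,3)->(4,2)
Step 2: p0:escaped | p1:(2,1)->(3,1) | p2:(3,1)->(4,1)->EXIT | p3:(4,2)->(4,1)->EXIT
Step 3: p0:escaped | p1:(3,1)->(4,1)->EXIT | p2:escaped | p3:escaped

ESCAPED ESCAPED ESCAPED ESCAPED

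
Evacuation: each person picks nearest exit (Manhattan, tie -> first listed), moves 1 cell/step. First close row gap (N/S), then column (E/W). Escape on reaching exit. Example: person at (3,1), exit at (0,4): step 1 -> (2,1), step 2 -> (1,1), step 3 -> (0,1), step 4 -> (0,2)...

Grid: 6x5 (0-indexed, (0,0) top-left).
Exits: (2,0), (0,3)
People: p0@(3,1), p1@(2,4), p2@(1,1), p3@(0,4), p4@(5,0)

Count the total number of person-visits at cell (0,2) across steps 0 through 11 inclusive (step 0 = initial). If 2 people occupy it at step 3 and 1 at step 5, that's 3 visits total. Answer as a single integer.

Answer: 0

Derivation:
Step 0: p0@(3,1) p1@(2,4) p2@(1,1) p3@(0,4) p4@(5,0) -> at (0,2): 0 [-], cum=0
Step 1: p0@(2,1) p1@(1,4) p2@(2,1) p3@ESC p4@(4,0) -> at (0,2): 0 [-], cum=0
Step 2: p0@ESC p1@(0,4) p2@ESC p3@ESC p4@(3,0) -> at (0,2): 0 [-], cum=0
Step 3: p0@ESC p1@ESC p2@ESC p3@ESC p4@ESC -> at (0,2): 0 [-], cum=0
Total visits = 0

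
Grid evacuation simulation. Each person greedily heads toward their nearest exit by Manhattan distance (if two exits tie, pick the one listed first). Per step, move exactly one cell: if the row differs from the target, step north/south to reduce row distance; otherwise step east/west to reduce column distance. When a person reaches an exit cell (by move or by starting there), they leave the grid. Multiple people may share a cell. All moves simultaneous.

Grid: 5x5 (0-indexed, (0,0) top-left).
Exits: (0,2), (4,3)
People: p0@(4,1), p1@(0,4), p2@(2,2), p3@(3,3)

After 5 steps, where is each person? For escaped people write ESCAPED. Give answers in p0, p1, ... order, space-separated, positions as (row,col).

Step 1: p0:(4,1)->(4,2) | p1:(0,4)->(0,3) | p2:(2,2)->(1,2) | p3:(3,3)->(4,3)->EXIT
Step 2: p0:(4,2)->(4,3)->EXIT | p1:(0,3)->(0,2)->EXIT | p2:(1,2)->(0,2)->EXIT | p3:escaped

ESCAPED ESCAPED ESCAPED ESCAPED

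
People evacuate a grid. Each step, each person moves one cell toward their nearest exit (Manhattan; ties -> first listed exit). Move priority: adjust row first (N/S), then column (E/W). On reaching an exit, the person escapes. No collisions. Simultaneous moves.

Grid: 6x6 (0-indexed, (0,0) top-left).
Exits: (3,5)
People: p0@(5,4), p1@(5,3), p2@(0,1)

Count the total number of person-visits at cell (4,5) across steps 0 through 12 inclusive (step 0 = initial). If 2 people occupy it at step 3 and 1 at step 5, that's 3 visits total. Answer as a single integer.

Step 0: p0@(5,4) p1@(5,3) p2@(0,1) -> at (4,5): 0 [-], cum=0
Step 1: p0@(4,4) p1@(4,3) p2@(1,1) -> at (4,5): 0 [-], cum=0
Step 2: p0@(3,4) p1@(3,3) p2@(2,1) -> at (4,5): 0 [-], cum=0
Step 3: p0@ESC p1@(3,4) p2@(3,1) -> at (4,5): 0 [-], cum=0
Step 4: p0@ESC p1@ESC p2@(3,2) -> at (4,5): 0 [-], cum=0
Step 5: p0@ESC p1@ESC p2@(3,3) -> at (4,5): 0 [-], cum=0
Step 6: p0@ESC p1@ESC p2@(3,4) -> at (4,5): 0 [-], cum=0
Step 7: p0@ESC p1@ESC p2@ESC -> at (4,5): 0 [-], cum=0
Total visits = 0

Answer: 0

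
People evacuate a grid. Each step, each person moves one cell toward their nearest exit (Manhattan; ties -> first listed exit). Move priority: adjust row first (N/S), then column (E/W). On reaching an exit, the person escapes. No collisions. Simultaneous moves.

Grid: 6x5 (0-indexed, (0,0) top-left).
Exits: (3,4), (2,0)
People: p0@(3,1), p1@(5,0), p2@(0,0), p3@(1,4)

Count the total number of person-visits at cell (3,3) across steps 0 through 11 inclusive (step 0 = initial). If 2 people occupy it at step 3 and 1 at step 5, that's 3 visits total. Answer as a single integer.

Step 0: p0@(3,1) p1@(5,0) p2@(0,0) p3@(1,4) -> at (3,3): 0 [-], cum=0
Step 1: p0@(2,1) p1@(4,0) p2@(1,0) p3@(2,4) -> at (3,3): 0 [-], cum=0
Step 2: p0@ESC p1@(3,0) p2@ESC p3@ESC -> at (3,3): 0 [-], cum=0
Step 3: p0@ESC p1@ESC p2@ESC p3@ESC -> at (3,3): 0 [-], cum=0
Total visits = 0

Answer: 0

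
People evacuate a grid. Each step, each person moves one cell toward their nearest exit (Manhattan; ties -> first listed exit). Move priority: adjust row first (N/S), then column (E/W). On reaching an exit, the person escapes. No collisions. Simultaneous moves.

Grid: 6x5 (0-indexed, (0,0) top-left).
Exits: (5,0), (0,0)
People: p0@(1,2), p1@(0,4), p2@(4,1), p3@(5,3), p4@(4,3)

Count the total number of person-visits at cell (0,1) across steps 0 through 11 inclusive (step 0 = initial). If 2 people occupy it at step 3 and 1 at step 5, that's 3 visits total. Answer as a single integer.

Answer: 2

Derivation:
Step 0: p0@(1,2) p1@(0,4) p2@(4,1) p3@(5,3) p4@(4,3) -> at (0,1): 0 [-], cum=0
Step 1: p0@(0,2) p1@(0,3) p2@(5,1) p3@(5,2) p4@(5,3) -> at (0,1): 0 [-], cum=0
Step 2: p0@(0,1) p1@(0,2) p2@ESC p3@(5,1) p4@(5,2) -> at (0,1): 1 [p0], cum=1
Step 3: p0@ESC p1@(0,1) p2@ESC p3@ESC p4@(5,1) -> at (0,1): 1 [p1], cum=2
Step 4: p0@ESC p1@ESC p2@ESC p3@ESC p4@ESC -> at (0,1): 0 [-], cum=2
Total visits = 2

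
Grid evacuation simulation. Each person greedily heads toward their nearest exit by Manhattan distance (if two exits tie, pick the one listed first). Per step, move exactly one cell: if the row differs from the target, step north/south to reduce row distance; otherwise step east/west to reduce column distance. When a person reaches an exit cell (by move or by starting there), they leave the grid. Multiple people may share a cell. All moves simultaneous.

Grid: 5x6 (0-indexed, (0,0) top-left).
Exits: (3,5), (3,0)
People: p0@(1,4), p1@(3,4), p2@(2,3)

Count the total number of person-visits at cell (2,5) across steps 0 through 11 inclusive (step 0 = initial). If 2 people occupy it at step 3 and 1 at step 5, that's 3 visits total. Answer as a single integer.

Answer: 0

Derivation:
Step 0: p0@(1,4) p1@(3,4) p2@(2,3) -> at (2,5): 0 [-], cum=0
Step 1: p0@(2,4) p1@ESC p2@(3,3) -> at (2,5): 0 [-], cum=0
Step 2: p0@(3,4) p1@ESC p2@(3,4) -> at (2,5): 0 [-], cum=0
Step 3: p0@ESC p1@ESC p2@ESC -> at (2,5): 0 [-], cum=0
Total visits = 0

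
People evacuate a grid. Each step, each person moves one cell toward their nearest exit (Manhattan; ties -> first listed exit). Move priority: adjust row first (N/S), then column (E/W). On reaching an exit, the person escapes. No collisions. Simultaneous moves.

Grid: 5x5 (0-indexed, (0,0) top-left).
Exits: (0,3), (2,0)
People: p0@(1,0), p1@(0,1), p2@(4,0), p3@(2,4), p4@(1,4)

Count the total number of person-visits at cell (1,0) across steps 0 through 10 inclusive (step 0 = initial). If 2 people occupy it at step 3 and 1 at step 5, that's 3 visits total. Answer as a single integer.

Answer: 1

Derivation:
Step 0: p0@(1,0) p1@(0,1) p2@(4,0) p3@(2,4) p4@(1,4) -> at (1,0): 1 [p0], cum=1
Step 1: p0@ESC p1@(0,2) p2@(3,0) p3@(1,4) p4@(0,4) -> at (1,0): 0 [-], cum=1
Step 2: p0@ESC p1@ESC p2@ESC p3@(0,4) p4@ESC -> at (1,0): 0 [-], cum=1
Step 3: p0@ESC p1@ESC p2@ESC p3@ESC p4@ESC -> at (1,0): 0 [-], cum=1
Total visits = 1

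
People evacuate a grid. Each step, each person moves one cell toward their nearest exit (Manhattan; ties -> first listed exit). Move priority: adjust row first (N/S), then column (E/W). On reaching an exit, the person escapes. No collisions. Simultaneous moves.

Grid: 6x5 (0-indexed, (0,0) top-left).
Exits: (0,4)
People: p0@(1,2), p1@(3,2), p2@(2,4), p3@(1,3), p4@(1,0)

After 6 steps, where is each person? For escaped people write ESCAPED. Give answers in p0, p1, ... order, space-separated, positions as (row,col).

Step 1: p0:(1,2)->(0,2) | p1:(3,2)->(2,2) | p2:(2,4)->(1,4) | p3:(1,3)->(0,3) | p4:(1,0)->(0,0)
Step 2: p0:(0,2)->(0,3) | p1:(2,2)->(1,2) | p2:(1,4)->(0,4)->EXIT | p3:(0,3)->(0,4)->EXIT | p4:(0,0)->(0,1)
Step 3: p0:(0,3)->(0,4)->EXIT | p1:(1,2)->(0,2) | p2:escaped | p3:escaped | p4:(0,1)->(0,2)
Step 4: p0:escaped | p1:(0,2)->(0,3) | p2:escaped | p3:escaped | p4:(0,2)->(0,3)
Step 5: p0:escaped | p1:(0,3)->(0,4)->EXIT | p2:escaped | p3:escaped | p4:(0,3)->(0,4)->EXIT

ESCAPED ESCAPED ESCAPED ESCAPED ESCAPED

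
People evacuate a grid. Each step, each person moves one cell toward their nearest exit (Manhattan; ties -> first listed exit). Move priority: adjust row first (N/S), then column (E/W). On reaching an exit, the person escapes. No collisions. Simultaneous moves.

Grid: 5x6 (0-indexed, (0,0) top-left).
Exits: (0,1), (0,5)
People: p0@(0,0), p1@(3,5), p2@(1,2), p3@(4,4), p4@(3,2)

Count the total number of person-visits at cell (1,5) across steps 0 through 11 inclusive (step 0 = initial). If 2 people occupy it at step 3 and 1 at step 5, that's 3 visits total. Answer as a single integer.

Answer: 1

Derivation:
Step 0: p0@(0,0) p1@(3,5) p2@(1,2) p3@(4,4) p4@(3,2) -> at (1,5): 0 [-], cum=0
Step 1: p0@ESC p1@(2,5) p2@(0,2) p3@(3,4) p4@(2,2) -> at (1,5): 0 [-], cum=0
Step 2: p0@ESC p1@(1,5) p2@ESC p3@(2,4) p4@(1,2) -> at (1,5): 1 [p1], cum=1
Step 3: p0@ESC p1@ESC p2@ESC p3@(1,4) p4@(0,2) -> at (1,5): 0 [-], cum=1
Step 4: p0@ESC p1@ESC p2@ESC p3@(0,4) p4@ESC -> at (1,5): 0 [-], cum=1
Step 5: p0@ESC p1@ESC p2@ESC p3@ESC p4@ESC -> at (1,5): 0 [-], cum=1
Total visits = 1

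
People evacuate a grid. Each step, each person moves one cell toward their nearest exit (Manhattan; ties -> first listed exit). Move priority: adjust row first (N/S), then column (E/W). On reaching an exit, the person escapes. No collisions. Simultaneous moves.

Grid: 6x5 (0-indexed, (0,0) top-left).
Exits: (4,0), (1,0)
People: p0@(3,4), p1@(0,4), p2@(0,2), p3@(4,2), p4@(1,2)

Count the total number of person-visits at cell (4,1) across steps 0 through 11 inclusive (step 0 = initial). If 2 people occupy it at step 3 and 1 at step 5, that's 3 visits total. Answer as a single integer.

Step 0: p0@(3,4) p1@(0,4) p2@(0,2) p3@(4,2) p4@(1,2) -> at (4,1): 0 [-], cum=0
Step 1: p0@(4,4) p1@(1,4) p2@(1,2) p3@(4,1) p4@(1,1) -> at (4,1): 1 [p3], cum=1
Step 2: p0@(4,3) p1@(1,3) p2@(1,1) p3@ESC p4@ESC -> at (4,1): 0 [-], cum=1
Step 3: p0@(4,2) p1@(1,2) p2@ESC p3@ESC p4@ESC -> at (4,1): 0 [-], cum=1
Step 4: p0@(4,1) p1@(1,1) p2@ESC p3@ESC p4@ESC -> at (4,1): 1 [p0], cum=2
Step 5: p0@ESC p1@ESC p2@ESC p3@ESC p4@ESC -> at (4,1): 0 [-], cum=2
Total visits = 2

Answer: 2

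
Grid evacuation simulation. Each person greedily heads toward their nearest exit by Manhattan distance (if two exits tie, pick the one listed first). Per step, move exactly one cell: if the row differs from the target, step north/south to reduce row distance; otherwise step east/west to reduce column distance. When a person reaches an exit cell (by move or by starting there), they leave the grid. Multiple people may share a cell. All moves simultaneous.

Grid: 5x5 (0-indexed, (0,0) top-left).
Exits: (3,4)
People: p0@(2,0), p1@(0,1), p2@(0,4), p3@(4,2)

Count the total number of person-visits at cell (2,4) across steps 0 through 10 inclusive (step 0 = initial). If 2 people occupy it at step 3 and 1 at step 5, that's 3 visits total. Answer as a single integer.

Step 0: p0@(2,0) p1@(0,1) p2@(0,4) p3@(4,2) -> at (2,4): 0 [-], cum=0
Step 1: p0@(3,0) p1@(1,1) p2@(1,4) p3@(3,2) -> at (2,4): 0 [-], cum=0
Step 2: p0@(3,1) p1@(2,1) p2@(2,4) p3@(3,3) -> at (2,4): 1 [p2], cum=1
Step 3: p0@(3,2) p1@(3,1) p2@ESC p3@ESC -> at (2,4): 0 [-], cum=1
Step 4: p0@(3,3) p1@(3,2) p2@ESC p3@ESC -> at (2,4): 0 [-], cum=1
Step 5: p0@ESC p1@(3,3) p2@ESC p3@ESC -> at (2,4): 0 [-], cum=1
Step 6: p0@ESC p1@ESC p2@ESC p3@ESC -> at (2,4): 0 [-], cum=1
Total visits = 1

Answer: 1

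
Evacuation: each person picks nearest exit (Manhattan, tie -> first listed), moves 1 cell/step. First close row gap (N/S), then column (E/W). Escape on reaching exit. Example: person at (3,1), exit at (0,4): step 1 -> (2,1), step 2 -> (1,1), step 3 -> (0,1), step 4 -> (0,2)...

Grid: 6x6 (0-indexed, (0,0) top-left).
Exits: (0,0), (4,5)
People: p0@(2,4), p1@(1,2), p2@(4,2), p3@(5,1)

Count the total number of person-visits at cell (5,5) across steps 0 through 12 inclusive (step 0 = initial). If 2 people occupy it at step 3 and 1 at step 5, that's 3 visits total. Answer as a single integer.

Step 0: p0@(2,4) p1@(1,2) p2@(4,2) p3@(5,1) -> at (5,5): 0 [-], cum=0
Step 1: p0@(3,4) p1@(0,2) p2@(4,3) p3@(4,1) -> at (5,5): 0 [-], cum=0
Step 2: p0@(4,4) p1@(0,1) p2@(4,4) p3@(4,2) -> at (5,5): 0 [-], cum=0
Step 3: p0@ESC p1@ESC p2@ESC p3@(4,3) -> at (5,5): 0 [-], cum=0
Step 4: p0@ESC p1@ESC p2@ESC p3@(4,4) -> at (5,5): 0 [-], cum=0
Step 5: p0@ESC p1@ESC p2@ESC p3@ESC -> at (5,5): 0 [-], cum=0
Total visits = 0

Answer: 0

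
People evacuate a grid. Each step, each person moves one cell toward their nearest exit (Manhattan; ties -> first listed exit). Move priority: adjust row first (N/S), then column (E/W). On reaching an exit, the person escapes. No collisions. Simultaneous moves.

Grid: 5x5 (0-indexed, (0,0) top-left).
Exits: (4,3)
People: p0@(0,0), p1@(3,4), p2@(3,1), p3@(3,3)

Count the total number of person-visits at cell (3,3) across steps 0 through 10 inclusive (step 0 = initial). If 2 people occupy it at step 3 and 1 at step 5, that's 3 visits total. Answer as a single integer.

Answer: 1

Derivation:
Step 0: p0@(0,0) p1@(3,4) p2@(3,1) p3@(3,3) -> at (3,3): 1 [p3], cum=1
Step 1: p0@(1,0) p1@(4,4) p2@(4,1) p3@ESC -> at (3,3): 0 [-], cum=1
Step 2: p0@(2,0) p1@ESC p2@(4,2) p3@ESC -> at (3,3): 0 [-], cum=1
Step 3: p0@(3,0) p1@ESC p2@ESC p3@ESC -> at (3,3): 0 [-], cum=1
Step 4: p0@(4,0) p1@ESC p2@ESC p3@ESC -> at (3,3): 0 [-], cum=1
Step 5: p0@(4,1) p1@ESC p2@ESC p3@ESC -> at (3,3): 0 [-], cum=1
Step 6: p0@(4,2) p1@ESC p2@ESC p3@ESC -> at (3,3): 0 [-], cum=1
Step 7: p0@ESC p1@ESC p2@ESC p3@ESC -> at (3,3): 0 [-], cum=1
Total visits = 1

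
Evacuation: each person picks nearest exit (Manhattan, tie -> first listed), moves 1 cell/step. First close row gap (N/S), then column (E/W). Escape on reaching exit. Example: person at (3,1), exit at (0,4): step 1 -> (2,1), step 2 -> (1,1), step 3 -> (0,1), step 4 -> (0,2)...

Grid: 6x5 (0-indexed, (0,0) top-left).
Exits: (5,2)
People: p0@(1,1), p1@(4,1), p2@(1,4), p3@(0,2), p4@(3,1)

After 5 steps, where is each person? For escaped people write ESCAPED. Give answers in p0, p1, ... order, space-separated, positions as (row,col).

Step 1: p0:(1,1)->(2,1) | p1:(4,1)->(5,1) | p2:(1,4)->(2,4) | p3:(0,2)->(1,2) | p4:(3,1)->(4,1)
Step 2: p0:(2,1)->(3,1) | p1:(5,1)->(5,2)->EXIT | p2:(2,4)->(3,4) | p3:(1,2)->(2,2) | p4:(4,1)->(5,1)
Step 3: p0:(3,1)->(4,1) | p1:escaped | p2:(3,4)->(4,4) | p3:(2,2)->(3,2) | p4:(5,1)->(5,2)->EXIT
Step 4: p0:(4,1)->(5,1) | p1:escaped | p2:(4,4)->(5,4) | p3:(3,2)->(4,2) | p4:escaped
Step 5: p0:(5,1)->(5,2)->EXIT | p1:escaped | p2:(5,4)->(5,3) | p3:(4,2)->(5,2)->EXIT | p4:escaped

ESCAPED ESCAPED (5,3) ESCAPED ESCAPED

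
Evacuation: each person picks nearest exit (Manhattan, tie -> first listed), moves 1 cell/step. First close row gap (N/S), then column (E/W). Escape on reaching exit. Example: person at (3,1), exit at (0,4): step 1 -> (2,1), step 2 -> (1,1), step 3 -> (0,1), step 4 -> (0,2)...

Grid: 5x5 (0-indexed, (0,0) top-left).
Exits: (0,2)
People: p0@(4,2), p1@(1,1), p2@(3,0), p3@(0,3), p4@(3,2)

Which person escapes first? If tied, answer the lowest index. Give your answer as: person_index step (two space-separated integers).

Answer: 3 1

Derivation:
Step 1: p0:(4,2)->(3,2) | p1:(1,1)->(0,1) | p2:(3,0)->(2,0) | p3:(0,3)->(0,2)->EXIT | p4:(3,2)->(2,2)
Step 2: p0:(3,2)->(2,2) | p1:(0,1)->(0,2)->EXIT | p2:(2,0)->(1,0) | p3:escaped | p4:(2,2)->(1,2)
Step 3: p0:(2,2)->(1,2) | p1:escaped | p2:(1,0)->(0,0) | p3:escaped | p4:(1,2)->(0,2)->EXIT
Step 4: p0:(1,2)->(0,2)->EXIT | p1:escaped | p2:(0,0)->(0,1) | p3:escaped | p4:escaped
Step 5: p0:escaped | p1:escaped | p2:(0,1)->(0,2)->EXIT | p3:escaped | p4:escaped
Exit steps: [4, 2, 5, 1, 3]
First to escape: p3 at step 1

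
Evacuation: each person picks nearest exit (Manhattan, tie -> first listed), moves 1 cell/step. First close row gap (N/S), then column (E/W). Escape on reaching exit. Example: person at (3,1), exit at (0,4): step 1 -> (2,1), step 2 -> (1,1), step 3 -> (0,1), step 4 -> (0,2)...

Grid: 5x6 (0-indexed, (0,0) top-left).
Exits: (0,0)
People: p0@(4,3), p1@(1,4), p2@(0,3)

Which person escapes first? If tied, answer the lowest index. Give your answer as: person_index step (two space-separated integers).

Answer: 2 3

Derivation:
Step 1: p0:(4,3)->(3,3) | p1:(1,4)->(0,4) | p2:(0,3)->(0,2)
Step 2: p0:(3,3)->(2,3) | p1:(0,4)->(0,3) | p2:(0,2)->(0,1)
Step 3: p0:(2,3)->(1,3) | p1:(0,3)->(0,2) | p2:(0,1)->(0,0)->EXIT
Step 4: p0:(1,3)->(0,3) | p1:(0,2)->(0,1) | p2:escaped
Step 5: p0:(0,3)->(0,2) | p1:(0,1)->(0,0)->EXIT | p2:escaped
Step 6: p0:(0,2)->(0,1) | p1:escaped | p2:escaped
Step 7: p0:(0,1)->(0,0)->EXIT | p1:escaped | p2:escaped
Exit steps: [7, 5, 3]
First to escape: p2 at step 3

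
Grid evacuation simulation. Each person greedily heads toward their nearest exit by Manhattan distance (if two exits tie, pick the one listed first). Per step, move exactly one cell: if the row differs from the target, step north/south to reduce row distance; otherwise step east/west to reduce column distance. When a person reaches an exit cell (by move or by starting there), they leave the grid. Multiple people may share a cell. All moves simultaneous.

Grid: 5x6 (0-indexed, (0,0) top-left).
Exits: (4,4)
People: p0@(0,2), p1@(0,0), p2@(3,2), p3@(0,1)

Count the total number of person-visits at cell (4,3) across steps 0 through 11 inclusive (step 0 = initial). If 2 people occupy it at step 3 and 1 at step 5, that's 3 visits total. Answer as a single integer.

Step 0: p0@(0,2) p1@(0,0) p2@(3,2) p3@(0,1) -> at (4,3): 0 [-], cum=0
Step 1: p0@(1,2) p1@(1,0) p2@(4,2) p3@(1,1) -> at (4,3): 0 [-], cum=0
Step 2: p0@(2,2) p1@(2,0) p2@(4,3) p3@(2,1) -> at (4,3): 1 [p2], cum=1
Step 3: p0@(3,2) p1@(3,0) p2@ESC p3@(3,1) -> at (4,3): 0 [-], cum=1
Step 4: p0@(4,2) p1@(4,0) p2@ESC p3@(4,1) -> at (4,3): 0 [-], cum=1
Step 5: p0@(4,3) p1@(4,1) p2@ESC p3@(4,2) -> at (4,3): 1 [p0], cum=2
Step 6: p0@ESC p1@(4,2) p2@ESC p3@(4,3) -> at (4,3): 1 [p3], cum=3
Step 7: p0@ESC p1@(4,3) p2@ESC p3@ESC -> at (4,3): 1 [p1], cum=4
Step 8: p0@ESC p1@ESC p2@ESC p3@ESC -> at (4,3): 0 [-], cum=4
Total visits = 4

Answer: 4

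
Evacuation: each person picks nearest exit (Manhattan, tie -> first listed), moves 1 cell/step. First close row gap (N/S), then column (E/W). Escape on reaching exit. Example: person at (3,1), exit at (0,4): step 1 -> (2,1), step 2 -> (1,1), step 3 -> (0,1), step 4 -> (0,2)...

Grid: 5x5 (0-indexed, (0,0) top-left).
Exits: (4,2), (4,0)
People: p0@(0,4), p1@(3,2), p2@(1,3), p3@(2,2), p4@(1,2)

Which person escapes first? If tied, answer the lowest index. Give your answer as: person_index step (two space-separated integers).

Answer: 1 1

Derivation:
Step 1: p0:(0,4)->(1,4) | p1:(3,2)->(4,2)->EXIT | p2:(1,3)->(2,3) | p3:(2,2)->(3,2) | p4:(1,2)->(2,2)
Step 2: p0:(1,4)->(2,4) | p1:escaped | p2:(2,3)->(3,3) | p3:(3,2)->(4,2)->EXIT | p4:(2,2)->(3,2)
Step 3: p0:(2,4)->(3,4) | p1:escaped | p2:(3,3)->(4,3) | p3:escaped | p4:(3,2)->(4,2)->EXIT
Step 4: p0:(3,4)->(4,4) | p1:escaped | p2:(4,3)->(4,2)->EXIT | p3:escaped | p4:escaped
Step 5: p0:(4,4)->(4,3) | p1:escaped | p2:escaped | p3:escaped | p4:escaped
Step 6: p0:(4,3)->(4,2)->EXIT | p1:escaped | p2:escaped | p3:escaped | p4:escaped
Exit steps: [6, 1, 4, 2, 3]
First to escape: p1 at step 1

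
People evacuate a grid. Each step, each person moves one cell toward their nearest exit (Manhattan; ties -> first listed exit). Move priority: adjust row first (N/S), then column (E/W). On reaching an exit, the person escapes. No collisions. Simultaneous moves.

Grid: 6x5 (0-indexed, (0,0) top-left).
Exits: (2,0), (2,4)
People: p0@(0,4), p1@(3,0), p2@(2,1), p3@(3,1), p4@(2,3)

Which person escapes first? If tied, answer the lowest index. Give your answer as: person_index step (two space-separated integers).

Answer: 1 1

Derivation:
Step 1: p0:(0,4)->(1,4) | p1:(3,0)->(2,0)->EXIT | p2:(2,1)->(2,0)->EXIT | p3:(3,1)->(2,1) | p4:(2,3)->(2,4)->EXIT
Step 2: p0:(1,4)->(2,4)->EXIT | p1:escaped | p2:escaped | p3:(2,1)->(2,0)->EXIT | p4:escaped
Exit steps: [2, 1, 1, 2, 1]
First to escape: p1 at step 1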